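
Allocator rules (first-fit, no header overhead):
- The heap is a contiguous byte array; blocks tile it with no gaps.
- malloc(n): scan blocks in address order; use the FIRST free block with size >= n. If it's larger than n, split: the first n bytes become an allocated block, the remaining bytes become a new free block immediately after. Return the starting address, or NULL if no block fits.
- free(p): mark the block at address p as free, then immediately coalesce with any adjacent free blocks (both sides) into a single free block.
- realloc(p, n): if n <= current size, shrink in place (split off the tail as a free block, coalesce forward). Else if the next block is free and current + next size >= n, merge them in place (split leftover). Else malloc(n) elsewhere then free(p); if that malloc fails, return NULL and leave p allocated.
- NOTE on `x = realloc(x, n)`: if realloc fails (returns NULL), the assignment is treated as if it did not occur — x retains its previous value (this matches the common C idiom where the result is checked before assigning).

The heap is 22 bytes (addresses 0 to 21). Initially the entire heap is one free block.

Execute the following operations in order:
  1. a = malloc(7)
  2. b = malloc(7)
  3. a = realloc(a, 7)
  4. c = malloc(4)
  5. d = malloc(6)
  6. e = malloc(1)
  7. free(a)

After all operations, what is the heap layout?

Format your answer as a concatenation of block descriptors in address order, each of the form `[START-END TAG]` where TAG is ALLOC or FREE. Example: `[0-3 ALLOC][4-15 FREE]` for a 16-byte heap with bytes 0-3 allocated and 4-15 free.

Answer: [0-6 FREE][7-13 ALLOC][14-17 ALLOC][18-18 ALLOC][19-21 FREE]

Derivation:
Op 1: a = malloc(7) -> a = 0; heap: [0-6 ALLOC][7-21 FREE]
Op 2: b = malloc(7) -> b = 7; heap: [0-6 ALLOC][7-13 ALLOC][14-21 FREE]
Op 3: a = realloc(a, 7) -> a = 0; heap: [0-6 ALLOC][7-13 ALLOC][14-21 FREE]
Op 4: c = malloc(4) -> c = 14; heap: [0-6 ALLOC][7-13 ALLOC][14-17 ALLOC][18-21 FREE]
Op 5: d = malloc(6) -> d = NULL; heap: [0-6 ALLOC][7-13 ALLOC][14-17 ALLOC][18-21 FREE]
Op 6: e = malloc(1) -> e = 18; heap: [0-6 ALLOC][7-13 ALLOC][14-17 ALLOC][18-18 ALLOC][19-21 FREE]
Op 7: free(a) -> (freed a); heap: [0-6 FREE][7-13 ALLOC][14-17 ALLOC][18-18 ALLOC][19-21 FREE]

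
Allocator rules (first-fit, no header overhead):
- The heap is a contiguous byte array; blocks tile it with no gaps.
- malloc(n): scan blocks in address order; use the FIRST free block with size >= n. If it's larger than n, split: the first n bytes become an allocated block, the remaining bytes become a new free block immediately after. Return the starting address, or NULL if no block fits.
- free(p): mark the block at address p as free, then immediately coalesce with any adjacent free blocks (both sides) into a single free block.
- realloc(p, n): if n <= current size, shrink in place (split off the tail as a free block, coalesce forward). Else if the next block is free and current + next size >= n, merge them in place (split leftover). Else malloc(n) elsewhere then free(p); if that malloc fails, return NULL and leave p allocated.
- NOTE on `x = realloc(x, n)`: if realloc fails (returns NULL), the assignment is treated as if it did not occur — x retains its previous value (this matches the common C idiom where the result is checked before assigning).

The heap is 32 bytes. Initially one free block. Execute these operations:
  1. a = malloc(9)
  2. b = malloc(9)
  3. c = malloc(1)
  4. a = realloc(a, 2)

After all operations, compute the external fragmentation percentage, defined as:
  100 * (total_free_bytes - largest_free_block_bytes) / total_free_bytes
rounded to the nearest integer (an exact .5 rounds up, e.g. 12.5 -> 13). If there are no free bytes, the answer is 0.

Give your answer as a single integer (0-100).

Op 1: a = malloc(9) -> a = 0; heap: [0-8 ALLOC][9-31 FREE]
Op 2: b = malloc(9) -> b = 9; heap: [0-8 ALLOC][9-17 ALLOC][18-31 FREE]
Op 3: c = malloc(1) -> c = 18; heap: [0-8 ALLOC][9-17 ALLOC][18-18 ALLOC][19-31 FREE]
Op 4: a = realloc(a, 2) -> a = 0; heap: [0-1 ALLOC][2-8 FREE][9-17 ALLOC][18-18 ALLOC][19-31 FREE]
Free blocks: [7 13] total_free=20 largest=13 -> 100*(20-13)/20 = 700/20 = 35

Answer: 35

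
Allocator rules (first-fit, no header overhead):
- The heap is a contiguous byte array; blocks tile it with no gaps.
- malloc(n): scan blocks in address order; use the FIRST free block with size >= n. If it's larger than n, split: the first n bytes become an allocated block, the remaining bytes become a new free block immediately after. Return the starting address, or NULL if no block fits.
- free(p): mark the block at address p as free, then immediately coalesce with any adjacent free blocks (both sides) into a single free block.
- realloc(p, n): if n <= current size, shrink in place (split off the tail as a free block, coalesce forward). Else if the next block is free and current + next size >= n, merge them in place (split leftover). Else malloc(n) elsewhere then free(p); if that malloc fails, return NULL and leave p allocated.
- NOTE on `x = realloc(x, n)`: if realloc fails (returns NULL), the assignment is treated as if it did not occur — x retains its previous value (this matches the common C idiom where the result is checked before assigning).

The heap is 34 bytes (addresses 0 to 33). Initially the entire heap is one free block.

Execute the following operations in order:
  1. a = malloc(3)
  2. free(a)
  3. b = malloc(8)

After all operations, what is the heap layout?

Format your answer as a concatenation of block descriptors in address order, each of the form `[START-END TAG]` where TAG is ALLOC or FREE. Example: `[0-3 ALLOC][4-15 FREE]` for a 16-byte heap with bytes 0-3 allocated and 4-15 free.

Op 1: a = malloc(3) -> a = 0; heap: [0-2 ALLOC][3-33 FREE]
Op 2: free(a) -> (freed a); heap: [0-33 FREE]
Op 3: b = malloc(8) -> b = 0; heap: [0-7 ALLOC][8-33 FREE]

Answer: [0-7 ALLOC][8-33 FREE]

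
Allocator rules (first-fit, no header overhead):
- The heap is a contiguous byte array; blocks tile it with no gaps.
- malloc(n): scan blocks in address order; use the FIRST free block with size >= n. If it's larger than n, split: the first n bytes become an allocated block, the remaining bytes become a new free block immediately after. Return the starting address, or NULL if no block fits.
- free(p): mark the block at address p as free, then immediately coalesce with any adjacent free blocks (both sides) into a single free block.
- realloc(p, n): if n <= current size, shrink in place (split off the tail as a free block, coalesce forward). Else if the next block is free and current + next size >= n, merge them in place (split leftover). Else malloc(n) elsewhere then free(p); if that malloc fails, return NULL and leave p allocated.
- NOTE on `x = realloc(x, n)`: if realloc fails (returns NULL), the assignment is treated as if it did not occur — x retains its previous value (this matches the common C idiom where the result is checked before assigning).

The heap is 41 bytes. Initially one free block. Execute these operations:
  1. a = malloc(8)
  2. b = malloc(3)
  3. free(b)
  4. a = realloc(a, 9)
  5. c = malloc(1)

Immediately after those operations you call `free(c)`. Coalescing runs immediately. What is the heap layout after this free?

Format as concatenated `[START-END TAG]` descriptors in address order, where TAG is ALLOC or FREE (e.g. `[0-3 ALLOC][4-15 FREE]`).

Answer: [0-8 ALLOC][9-40 FREE]

Derivation:
Op 1: a = malloc(8) -> a = 0; heap: [0-7 ALLOC][8-40 FREE]
Op 2: b = malloc(3) -> b = 8; heap: [0-7 ALLOC][8-10 ALLOC][11-40 FREE]
Op 3: free(b) -> (freed b); heap: [0-7 ALLOC][8-40 FREE]
Op 4: a = realloc(a, 9) -> a = 0; heap: [0-8 ALLOC][9-40 FREE]
Op 5: c = malloc(1) -> c = 9; heap: [0-8 ALLOC][9-9 ALLOC][10-40 FREE]
free(c): c = 9 -> block [9-9 ALLOC]; mark free, coalesce with adjacent free neighbors -> [0-8 ALLOC][9-40 FREE]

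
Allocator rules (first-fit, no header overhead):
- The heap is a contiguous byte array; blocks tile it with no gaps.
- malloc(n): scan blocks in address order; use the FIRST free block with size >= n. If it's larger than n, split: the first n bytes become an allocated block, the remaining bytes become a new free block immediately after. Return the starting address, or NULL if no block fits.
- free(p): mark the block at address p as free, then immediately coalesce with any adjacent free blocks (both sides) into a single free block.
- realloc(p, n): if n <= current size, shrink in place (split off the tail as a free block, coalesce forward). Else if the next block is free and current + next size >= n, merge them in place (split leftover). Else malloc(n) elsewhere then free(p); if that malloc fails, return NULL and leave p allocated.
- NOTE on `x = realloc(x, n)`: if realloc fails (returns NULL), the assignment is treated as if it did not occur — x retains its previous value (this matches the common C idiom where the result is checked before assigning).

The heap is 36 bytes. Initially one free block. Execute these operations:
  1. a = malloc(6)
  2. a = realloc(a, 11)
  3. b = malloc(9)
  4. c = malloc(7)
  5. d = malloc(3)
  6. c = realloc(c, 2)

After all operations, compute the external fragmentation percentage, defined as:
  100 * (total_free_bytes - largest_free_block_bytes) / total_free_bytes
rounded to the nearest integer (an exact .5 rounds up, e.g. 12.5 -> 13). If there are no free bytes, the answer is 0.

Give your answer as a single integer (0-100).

Op 1: a = malloc(6) -> a = 0; heap: [0-5 ALLOC][6-35 FREE]
Op 2: a = realloc(a, 11) -> a = 0; heap: [0-10 ALLOC][11-35 FREE]
Op 3: b = malloc(9) -> b = 11; heap: [0-10 ALLOC][11-19 ALLOC][20-35 FREE]
Op 4: c = malloc(7) -> c = 20; heap: [0-10 ALLOC][11-19 ALLOC][20-26 ALLOC][27-35 FREE]
Op 5: d = malloc(3) -> d = 27; heap: [0-10 ALLOC][11-19 ALLOC][20-26 ALLOC][27-29 ALLOC][30-35 FREE]
Op 6: c = realloc(c, 2) -> c = 20; heap: [0-10 ALLOC][11-19 ALLOC][20-21 ALLOC][22-26 FREE][27-29 ALLOC][30-35 FREE]
Free blocks: [5 6] total_free=11 largest=6 -> 100*(11-6)/11 = 500/11 ≈ 45.455 -> rounds to 45

Answer: 45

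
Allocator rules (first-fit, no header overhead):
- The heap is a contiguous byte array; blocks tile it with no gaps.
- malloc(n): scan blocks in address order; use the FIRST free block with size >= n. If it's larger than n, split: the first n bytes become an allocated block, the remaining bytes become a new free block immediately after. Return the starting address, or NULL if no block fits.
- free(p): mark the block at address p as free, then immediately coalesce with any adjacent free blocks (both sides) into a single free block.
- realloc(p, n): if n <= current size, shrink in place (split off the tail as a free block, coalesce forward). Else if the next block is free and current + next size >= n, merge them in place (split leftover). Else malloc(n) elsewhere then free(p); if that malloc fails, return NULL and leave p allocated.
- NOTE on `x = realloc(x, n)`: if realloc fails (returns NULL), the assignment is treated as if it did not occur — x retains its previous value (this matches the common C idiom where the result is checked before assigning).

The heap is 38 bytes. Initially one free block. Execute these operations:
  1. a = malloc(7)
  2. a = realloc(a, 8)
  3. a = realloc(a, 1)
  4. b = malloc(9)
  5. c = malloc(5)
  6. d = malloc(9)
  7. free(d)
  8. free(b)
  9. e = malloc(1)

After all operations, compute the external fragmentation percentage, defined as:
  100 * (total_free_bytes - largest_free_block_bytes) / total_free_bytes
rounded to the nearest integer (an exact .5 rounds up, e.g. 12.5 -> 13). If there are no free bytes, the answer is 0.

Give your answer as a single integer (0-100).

Answer: 26

Derivation:
Op 1: a = malloc(7) -> a = 0; heap: [0-6 ALLOC][7-37 FREE]
Op 2: a = realloc(a, 8) -> a = 0; heap: [0-7 ALLOC][8-37 FREE]
Op 3: a = realloc(a, 1) -> a = 0; heap: [0-0 ALLOC][1-37 FREE]
Op 4: b = malloc(9) -> b = 1; heap: [0-0 ALLOC][1-9 ALLOC][10-37 FREE]
Op 5: c = malloc(5) -> c = 10; heap: [0-0 ALLOC][1-9 ALLOC][10-14 ALLOC][15-37 FREE]
Op 6: d = malloc(9) -> d = 15; heap: [0-0 ALLOC][1-9 ALLOC][10-14 ALLOC][15-23 ALLOC][24-37 FREE]
Op 7: free(d) -> (freed d); heap: [0-0 ALLOC][1-9 ALLOC][10-14 ALLOC][15-37 FREE]
Op 8: free(b) -> (freed b); heap: [0-0 ALLOC][1-9 FREE][10-14 ALLOC][15-37 FREE]
Op 9: e = malloc(1) -> e = 1; heap: [0-0 ALLOC][1-1 ALLOC][2-9 FREE][10-14 ALLOC][15-37 FREE]
Free blocks: [8 23] total_free=31 largest=23 -> 100*(31-23)/31 = 800/31 ≈ 25.806 -> rounds to 26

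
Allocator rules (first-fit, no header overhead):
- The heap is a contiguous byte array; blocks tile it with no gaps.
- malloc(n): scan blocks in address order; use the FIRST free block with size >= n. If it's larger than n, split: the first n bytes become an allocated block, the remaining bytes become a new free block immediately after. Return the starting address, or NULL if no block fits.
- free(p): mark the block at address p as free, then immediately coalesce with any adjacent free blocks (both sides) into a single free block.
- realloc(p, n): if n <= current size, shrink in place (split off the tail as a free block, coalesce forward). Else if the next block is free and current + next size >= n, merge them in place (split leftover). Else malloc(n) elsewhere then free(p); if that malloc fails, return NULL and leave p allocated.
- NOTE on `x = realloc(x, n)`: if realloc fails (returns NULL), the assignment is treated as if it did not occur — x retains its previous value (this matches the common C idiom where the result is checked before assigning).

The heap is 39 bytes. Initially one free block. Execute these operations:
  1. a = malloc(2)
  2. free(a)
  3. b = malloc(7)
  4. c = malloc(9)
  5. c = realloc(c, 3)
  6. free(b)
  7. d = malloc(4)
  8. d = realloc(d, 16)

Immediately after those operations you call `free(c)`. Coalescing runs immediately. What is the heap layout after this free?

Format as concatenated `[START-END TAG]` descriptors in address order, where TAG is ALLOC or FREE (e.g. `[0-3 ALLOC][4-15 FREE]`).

Answer: [0-9 FREE][10-25 ALLOC][26-38 FREE]

Derivation:
Op 1: a = malloc(2) -> a = 0; heap: [0-1 ALLOC][2-38 FREE]
Op 2: free(a) -> (freed a); heap: [0-38 FREE]
Op 3: b = malloc(7) -> b = 0; heap: [0-6 ALLOC][7-38 FREE]
Op 4: c = malloc(9) -> c = 7; heap: [0-6 ALLOC][7-15 ALLOC][16-38 FREE]
Op 5: c = realloc(c, 3) -> c = 7; heap: [0-6 ALLOC][7-9 ALLOC][10-38 FREE]
Op 6: free(b) -> (freed b); heap: [0-6 FREE][7-9 ALLOC][10-38 FREE]
Op 7: d = malloc(4) -> d = 0; heap: [0-3 ALLOC][4-6 FREE][7-9 ALLOC][10-38 FREE]
Op 8: d = realloc(d, 16) -> d = 10; heap: [0-6 FREE][7-9 ALLOC][10-25 ALLOC][26-38 FREE]
free(c): c = 7 -> block [7-9 ALLOC]; mark free, coalesce with adjacent free neighbors -> [0-9 FREE][10-25 ALLOC][26-38 FREE]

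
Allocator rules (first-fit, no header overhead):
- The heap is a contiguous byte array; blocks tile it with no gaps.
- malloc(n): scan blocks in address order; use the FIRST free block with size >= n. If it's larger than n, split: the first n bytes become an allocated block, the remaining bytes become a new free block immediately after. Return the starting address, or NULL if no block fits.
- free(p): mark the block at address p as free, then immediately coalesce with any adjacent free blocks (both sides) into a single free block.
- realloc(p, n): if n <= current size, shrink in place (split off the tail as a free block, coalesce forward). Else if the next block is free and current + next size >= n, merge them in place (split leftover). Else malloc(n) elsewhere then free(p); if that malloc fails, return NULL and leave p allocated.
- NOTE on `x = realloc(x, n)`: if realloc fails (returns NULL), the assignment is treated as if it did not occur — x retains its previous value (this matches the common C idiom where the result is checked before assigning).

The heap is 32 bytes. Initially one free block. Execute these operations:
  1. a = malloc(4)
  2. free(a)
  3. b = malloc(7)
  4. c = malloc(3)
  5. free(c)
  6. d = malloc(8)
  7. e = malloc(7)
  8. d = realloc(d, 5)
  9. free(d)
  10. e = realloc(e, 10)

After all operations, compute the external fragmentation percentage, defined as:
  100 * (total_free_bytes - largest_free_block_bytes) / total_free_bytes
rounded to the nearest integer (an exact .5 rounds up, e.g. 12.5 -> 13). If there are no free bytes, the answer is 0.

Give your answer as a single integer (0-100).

Op 1: a = malloc(4) -> a = 0; heap: [0-3 ALLOC][4-31 FREE]
Op 2: free(a) -> (freed a); heap: [0-31 FREE]
Op 3: b = malloc(7) -> b = 0; heap: [0-6 ALLOC][7-31 FREE]
Op 4: c = malloc(3) -> c = 7; heap: [0-6 ALLOC][7-9 ALLOC][10-31 FREE]
Op 5: free(c) -> (freed c); heap: [0-6 ALLOC][7-31 FREE]
Op 6: d = malloc(8) -> d = 7; heap: [0-6 ALLOC][7-14 ALLOC][15-31 FREE]
Op 7: e = malloc(7) -> e = 15; heap: [0-6 ALLOC][7-14 ALLOC][15-21 ALLOC][22-31 FREE]
Op 8: d = realloc(d, 5) -> d = 7; heap: [0-6 ALLOC][7-11 ALLOC][12-14 FREE][15-21 ALLOC][22-31 FREE]
Op 9: free(d) -> (freed d); heap: [0-6 ALLOC][7-14 FREE][15-21 ALLOC][22-31 FREE]
Op 10: e = realloc(e, 10) -> e = 15; heap: [0-6 ALLOC][7-14 FREE][15-24 ALLOC][25-31 FREE]
Free blocks: [8 7] total_free=15 largest=8 -> 100*(15-8)/15 = 700/15 ≈ 46.667 -> rounds to 47

Answer: 47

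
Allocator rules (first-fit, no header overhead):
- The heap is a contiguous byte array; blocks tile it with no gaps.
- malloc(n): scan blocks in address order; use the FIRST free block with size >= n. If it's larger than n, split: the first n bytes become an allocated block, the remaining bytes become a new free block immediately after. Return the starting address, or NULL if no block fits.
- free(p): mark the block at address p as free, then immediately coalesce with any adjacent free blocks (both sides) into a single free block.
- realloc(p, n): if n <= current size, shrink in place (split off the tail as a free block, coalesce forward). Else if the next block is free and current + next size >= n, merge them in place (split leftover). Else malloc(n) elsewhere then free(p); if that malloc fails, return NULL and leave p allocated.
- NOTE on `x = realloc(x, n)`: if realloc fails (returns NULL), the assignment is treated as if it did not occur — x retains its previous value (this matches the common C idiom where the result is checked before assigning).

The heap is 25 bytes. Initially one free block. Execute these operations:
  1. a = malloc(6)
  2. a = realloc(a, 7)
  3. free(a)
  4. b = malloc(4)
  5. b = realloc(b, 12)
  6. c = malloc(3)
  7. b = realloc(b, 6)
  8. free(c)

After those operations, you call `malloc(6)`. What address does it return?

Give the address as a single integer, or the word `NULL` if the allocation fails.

Answer: 6

Derivation:
Op 1: a = malloc(6) -> a = 0; heap: [0-5 ALLOC][6-24 FREE]
Op 2: a = realloc(a, 7) -> a = 0; heap: [0-6 ALLOC][7-24 FREE]
Op 3: free(a) -> (freed a); heap: [0-24 FREE]
Op 4: b = malloc(4) -> b = 0; heap: [0-3 ALLOC][4-24 FREE]
Op 5: b = realloc(b, 12) -> b = 0; heap: [0-11 ALLOC][12-24 FREE]
Op 6: c = malloc(3) -> c = 12; heap: [0-11 ALLOC][12-14 ALLOC][15-24 FREE]
Op 7: b = realloc(b, 6) -> b = 0; heap: [0-5 ALLOC][6-11 FREE][12-14 ALLOC][15-24 FREE]
Op 8: free(c) -> (freed c); heap: [0-5 ALLOC][6-24 FREE]
malloc(6): first-fit scan over [0-5 ALLOC][6-24 FREE] -> 6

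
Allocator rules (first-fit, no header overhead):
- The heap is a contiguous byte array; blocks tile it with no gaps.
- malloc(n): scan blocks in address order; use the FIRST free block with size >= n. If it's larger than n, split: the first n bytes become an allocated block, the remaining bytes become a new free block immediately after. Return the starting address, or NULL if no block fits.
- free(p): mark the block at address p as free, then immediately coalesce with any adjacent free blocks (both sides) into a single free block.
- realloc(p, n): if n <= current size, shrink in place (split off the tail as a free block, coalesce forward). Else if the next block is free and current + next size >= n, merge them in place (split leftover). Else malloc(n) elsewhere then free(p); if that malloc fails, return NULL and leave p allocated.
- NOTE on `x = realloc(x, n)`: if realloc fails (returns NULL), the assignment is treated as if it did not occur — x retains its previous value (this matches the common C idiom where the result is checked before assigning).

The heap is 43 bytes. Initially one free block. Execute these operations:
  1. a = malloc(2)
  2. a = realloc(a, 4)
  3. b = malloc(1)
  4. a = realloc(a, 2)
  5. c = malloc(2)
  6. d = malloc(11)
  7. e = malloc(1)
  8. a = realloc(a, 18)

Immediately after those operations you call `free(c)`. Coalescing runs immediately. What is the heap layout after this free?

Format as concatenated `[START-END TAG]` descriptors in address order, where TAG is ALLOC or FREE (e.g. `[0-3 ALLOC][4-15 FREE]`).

Answer: [0-3 FREE][4-4 ALLOC][5-15 ALLOC][16-16 ALLOC][17-34 ALLOC][35-42 FREE]

Derivation:
Op 1: a = malloc(2) -> a = 0; heap: [0-1 ALLOC][2-42 FREE]
Op 2: a = realloc(a, 4) -> a = 0; heap: [0-3 ALLOC][4-42 FREE]
Op 3: b = malloc(1) -> b = 4; heap: [0-3 ALLOC][4-4 ALLOC][5-42 FREE]
Op 4: a = realloc(a, 2) -> a = 0; heap: [0-1 ALLOC][2-3 FREE][4-4 ALLOC][5-42 FREE]
Op 5: c = malloc(2) -> c = 2; heap: [0-1 ALLOC][2-3 ALLOC][4-4 ALLOC][5-42 FREE]
Op 6: d = malloc(11) -> d = 5; heap: [0-1 ALLOC][2-3 ALLOC][4-4 ALLOC][5-15 ALLOC][16-42 FREE]
Op 7: e = malloc(1) -> e = 16; heap: [0-1 ALLOC][2-3 ALLOC][4-4 ALLOC][5-15 ALLOC][16-16 ALLOC][17-42 FREE]
Op 8: a = realloc(a, 18) -> a = 17; heap: [0-1 FREE][2-3 ALLOC][4-4 ALLOC][5-15 ALLOC][16-16 ALLOC][17-34 ALLOC][35-42 FREE]
free(c): c = 2 -> block [2-3 ALLOC]; mark free, coalesce with adjacent free neighbors -> [0-3 FREE][4-4 ALLOC][5-15 ALLOC][16-16 ALLOC][17-34 ALLOC][35-42 FREE]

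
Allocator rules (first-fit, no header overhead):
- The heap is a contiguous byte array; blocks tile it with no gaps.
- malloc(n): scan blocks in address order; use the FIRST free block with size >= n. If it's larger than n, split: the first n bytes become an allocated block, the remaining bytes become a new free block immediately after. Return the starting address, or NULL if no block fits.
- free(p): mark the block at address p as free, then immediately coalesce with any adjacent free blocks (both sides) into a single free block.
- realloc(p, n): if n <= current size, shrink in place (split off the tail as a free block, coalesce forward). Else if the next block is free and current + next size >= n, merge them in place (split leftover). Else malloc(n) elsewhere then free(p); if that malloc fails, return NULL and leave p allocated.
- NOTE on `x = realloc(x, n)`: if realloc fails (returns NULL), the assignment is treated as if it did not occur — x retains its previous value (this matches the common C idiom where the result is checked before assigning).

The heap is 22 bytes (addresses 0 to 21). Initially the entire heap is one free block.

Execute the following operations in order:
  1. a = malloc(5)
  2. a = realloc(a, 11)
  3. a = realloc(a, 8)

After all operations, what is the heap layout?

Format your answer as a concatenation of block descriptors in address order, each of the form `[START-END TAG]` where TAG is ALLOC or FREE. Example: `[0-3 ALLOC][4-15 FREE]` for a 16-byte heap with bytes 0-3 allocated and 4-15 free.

Answer: [0-7 ALLOC][8-21 FREE]

Derivation:
Op 1: a = malloc(5) -> a = 0; heap: [0-4 ALLOC][5-21 FREE]
Op 2: a = realloc(a, 11) -> a = 0; heap: [0-10 ALLOC][11-21 FREE]
Op 3: a = realloc(a, 8) -> a = 0; heap: [0-7 ALLOC][8-21 FREE]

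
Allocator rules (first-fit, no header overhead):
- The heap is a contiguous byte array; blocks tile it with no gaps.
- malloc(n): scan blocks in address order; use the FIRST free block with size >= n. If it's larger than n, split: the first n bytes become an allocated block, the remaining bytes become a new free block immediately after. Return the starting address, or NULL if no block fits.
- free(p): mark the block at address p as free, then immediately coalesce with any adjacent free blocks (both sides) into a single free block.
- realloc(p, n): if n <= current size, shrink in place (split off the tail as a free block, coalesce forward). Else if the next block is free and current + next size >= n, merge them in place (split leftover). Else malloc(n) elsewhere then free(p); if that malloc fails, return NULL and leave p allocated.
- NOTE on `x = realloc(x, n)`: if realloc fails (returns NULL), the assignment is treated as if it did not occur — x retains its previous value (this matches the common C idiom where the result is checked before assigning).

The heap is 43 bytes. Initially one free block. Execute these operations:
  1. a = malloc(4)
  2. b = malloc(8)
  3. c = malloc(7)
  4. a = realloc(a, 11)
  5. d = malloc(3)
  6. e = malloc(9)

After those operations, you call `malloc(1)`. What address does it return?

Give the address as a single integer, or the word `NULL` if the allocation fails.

Op 1: a = malloc(4) -> a = 0; heap: [0-3 ALLOC][4-42 FREE]
Op 2: b = malloc(8) -> b = 4; heap: [0-3 ALLOC][4-11 ALLOC][12-42 FREE]
Op 3: c = malloc(7) -> c = 12; heap: [0-3 ALLOC][4-11 ALLOC][12-18 ALLOC][19-42 FREE]
Op 4: a = realloc(a, 11) -> a = 19; heap: [0-3 FREE][4-11 ALLOC][12-18 ALLOC][19-29 ALLOC][30-42 FREE]
Op 5: d = malloc(3) -> d = 0; heap: [0-2 ALLOC][3-3 FREE][4-11 ALLOC][12-18 ALLOC][19-29 ALLOC][30-42 FREE]
Op 6: e = malloc(9) -> e = 30; heap: [0-2 ALLOC][3-3 FREE][4-11 ALLOC][12-18 ALLOC][19-29 ALLOC][30-38 ALLOC][39-42 FREE]
malloc(1): first-fit scan over [0-2 ALLOC][3-3 FREE][4-11 ALLOC][12-18 ALLOC][19-29 ALLOC][30-38 ALLOC][39-42 FREE] -> 3

Answer: 3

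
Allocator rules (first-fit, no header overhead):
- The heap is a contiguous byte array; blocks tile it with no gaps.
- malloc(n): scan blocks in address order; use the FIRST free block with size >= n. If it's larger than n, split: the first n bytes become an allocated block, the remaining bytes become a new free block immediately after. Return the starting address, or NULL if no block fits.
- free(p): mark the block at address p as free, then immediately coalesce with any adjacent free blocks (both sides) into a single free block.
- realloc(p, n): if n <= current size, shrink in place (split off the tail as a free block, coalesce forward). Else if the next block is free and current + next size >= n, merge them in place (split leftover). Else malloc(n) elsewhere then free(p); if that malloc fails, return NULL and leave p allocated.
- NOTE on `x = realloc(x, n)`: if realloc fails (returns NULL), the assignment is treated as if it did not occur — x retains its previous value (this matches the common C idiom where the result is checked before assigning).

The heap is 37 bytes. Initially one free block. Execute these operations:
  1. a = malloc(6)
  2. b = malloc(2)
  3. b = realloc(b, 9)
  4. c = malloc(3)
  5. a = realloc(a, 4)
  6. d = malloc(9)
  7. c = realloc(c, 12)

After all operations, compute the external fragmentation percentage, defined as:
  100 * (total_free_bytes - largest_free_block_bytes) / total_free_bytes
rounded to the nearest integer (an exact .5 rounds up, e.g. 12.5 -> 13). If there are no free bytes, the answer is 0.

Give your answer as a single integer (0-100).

Answer: 17

Derivation:
Op 1: a = malloc(6) -> a = 0; heap: [0-5 ALLOC][6-36 FREE]
Op 2: b = malloc(2) -> b = 6; heap: [0-5 ALLOC][6-7 ALLOC][8-36 FREE]
Op 3: b = realloc(b, 9) -> b = 6; heap: [0-5 ALLOC][6-14 ALLOC][15-36 FREE]
Op 4: c = malloc(3) -> c = 15; heap: [0-5 ALLOC][6-14 ALLOC][15-17 ALLOC][18-36 FREE]
Op 5: a = realloc(a, 4) -> a = 0; heap: [0-3 ALLOC][4-5 FREE][6-14 ALLOC][15-17 ALLOC][18-36 FREE]
Op 6: d = malloc(9) -> d = 18; heap: [0-3 ALLOC][4-5 FREE][6-14 ALLOC][15-17 ALLOC][18-26 ALLOC][27-36 FREE]
Op 7: c = realloc(c, 12) -> NULL (c unchanged); heap: [0-3 ALLOC][4-5 FREE][6-14 ALLOC][15-17 ALLOC][18-26 ALLOC][27-36 FREE]
Free blocks: [2 10] total_free=12 largest=10 -> 100*(12-10)/12 = 200/12 ≈ 16.667 -> rounds to 17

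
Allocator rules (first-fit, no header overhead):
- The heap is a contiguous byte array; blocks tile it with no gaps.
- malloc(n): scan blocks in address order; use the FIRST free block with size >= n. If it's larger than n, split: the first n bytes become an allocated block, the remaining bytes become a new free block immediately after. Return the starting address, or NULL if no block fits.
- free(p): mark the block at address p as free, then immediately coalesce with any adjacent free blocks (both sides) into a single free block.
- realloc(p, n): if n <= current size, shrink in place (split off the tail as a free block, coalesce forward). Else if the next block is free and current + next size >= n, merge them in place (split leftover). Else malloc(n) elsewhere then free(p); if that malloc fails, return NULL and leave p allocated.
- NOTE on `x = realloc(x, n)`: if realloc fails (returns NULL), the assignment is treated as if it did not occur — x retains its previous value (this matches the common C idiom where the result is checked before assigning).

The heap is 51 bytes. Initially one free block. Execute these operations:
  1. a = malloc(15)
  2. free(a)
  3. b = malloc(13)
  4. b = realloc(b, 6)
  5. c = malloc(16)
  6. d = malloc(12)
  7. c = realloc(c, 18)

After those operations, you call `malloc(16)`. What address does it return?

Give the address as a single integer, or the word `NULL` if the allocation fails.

Op 1: a = malloc(15) -> a = 0; heap: [0-14 ALLOC][15-50 FREE]
Op 2: free(a) -> (freed a); heap: [0-50 FREE]
Op 3: b = malloc(13) -> b = 0; heap: [0-12 ALLOC][13-50 FREE]
Op 4: b = realloc(b, 6) -> b = 0; heap: [0-5 ALLOC][6-50 FREE]
Op 5: c = malloc(16) -> c = 6; heap: [0-5 ALLOC][6-21 ALLOC][22-50 FREE]
Op 6: d = malloc(12) -> d = 22; heap: [0-5 ALLOC][6-21 ALLOC][22-33 ALLOC][34-50 FREE]
Op 7: c = realloc(c, 18) -> NULL (c unchanged); heap: [0-5 ALLOC][6-21 ALLOC][22-33 ALLOC][34-50 FREE]
malloc(16): first-fit scan over [0-5 ALLOC][6-21 ALLOC][22-33 ALLOC][34-50 FREE] -> 34

Answer: 34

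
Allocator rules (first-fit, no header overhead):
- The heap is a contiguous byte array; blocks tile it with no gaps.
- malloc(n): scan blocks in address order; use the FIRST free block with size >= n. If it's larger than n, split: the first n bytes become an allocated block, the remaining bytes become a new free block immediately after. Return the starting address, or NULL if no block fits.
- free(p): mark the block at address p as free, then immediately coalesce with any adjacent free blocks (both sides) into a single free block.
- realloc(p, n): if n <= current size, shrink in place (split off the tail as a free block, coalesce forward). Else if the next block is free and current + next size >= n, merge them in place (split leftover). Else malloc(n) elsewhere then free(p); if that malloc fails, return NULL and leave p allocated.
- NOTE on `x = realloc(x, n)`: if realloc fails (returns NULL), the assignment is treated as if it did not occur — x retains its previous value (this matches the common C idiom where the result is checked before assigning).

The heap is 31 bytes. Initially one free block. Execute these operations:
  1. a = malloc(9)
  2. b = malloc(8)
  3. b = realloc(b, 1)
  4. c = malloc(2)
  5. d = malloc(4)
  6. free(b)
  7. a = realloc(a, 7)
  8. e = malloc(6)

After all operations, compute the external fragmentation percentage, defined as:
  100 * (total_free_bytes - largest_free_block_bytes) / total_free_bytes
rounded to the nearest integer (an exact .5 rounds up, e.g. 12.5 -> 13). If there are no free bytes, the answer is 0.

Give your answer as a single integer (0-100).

Op 1: a = malloc(9) -> a = 0; heap: [0-8 ALLOC][9-30 FREE]
Op 2: b = malloc(8) -> b = 9; heap: [0-8 ALLOC][9-16 ALLOC][17-30 FREE]
Op 3: b = realloc(b, 1) -> b = 9; heap: [0-8 ALLOC][9-9 ALLOC][10-30 FREE]
Op 4: c = malloc(2) -> c = 10; heap: [0-8 ALLOC][9-9 ALLOC][10-11 ALLOC][12-30 FREE]
Op 5: d = malloc(4) -> d = 12; heap: [0-8 ALLOC][9-9 ALLOC][10-11 ALLOC][12-15 ALLOC][16-30 FREE]
Op 6: free(b) -> (freed b); heap: [0-8 ALLOC][9-9 FREE][10-11 ALLOC][12-15 ALLOC][16-30 FREE]
Op 7: a = realloc(a, 7) -> a = 0; heap: [0-6 ALLOC][7-9 FREE][10-11 ALLOC][12-15 ALLOC][16-30 FREE]
Op 8: e = malloc(6) -> e = 16; heap: [0-6 ALLOC][7-9 FREE][10-11 ALLOC][12-15 ALLOC][16-21 ALLOC][22-30 FREE]
Free blocks: [3 9] total_free=12 largest=9 -> 100*(12-9)/12 = 300/12 = 25

Answer: 25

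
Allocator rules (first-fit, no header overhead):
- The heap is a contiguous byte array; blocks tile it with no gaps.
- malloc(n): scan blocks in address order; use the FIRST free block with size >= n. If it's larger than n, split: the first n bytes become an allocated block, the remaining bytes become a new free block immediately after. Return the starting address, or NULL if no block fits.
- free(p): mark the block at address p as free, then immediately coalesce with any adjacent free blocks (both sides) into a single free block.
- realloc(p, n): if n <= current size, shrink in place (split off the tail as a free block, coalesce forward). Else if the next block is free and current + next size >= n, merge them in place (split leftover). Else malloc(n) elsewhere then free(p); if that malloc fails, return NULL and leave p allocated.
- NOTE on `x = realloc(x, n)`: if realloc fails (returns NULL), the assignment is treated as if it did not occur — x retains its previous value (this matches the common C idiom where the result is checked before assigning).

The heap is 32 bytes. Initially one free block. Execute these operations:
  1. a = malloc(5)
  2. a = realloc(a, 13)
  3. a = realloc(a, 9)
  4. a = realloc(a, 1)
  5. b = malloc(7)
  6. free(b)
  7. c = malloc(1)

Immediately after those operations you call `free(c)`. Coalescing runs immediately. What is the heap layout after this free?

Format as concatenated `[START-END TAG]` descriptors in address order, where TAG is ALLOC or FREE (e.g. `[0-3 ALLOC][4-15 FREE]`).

Op 1: a = malloc(5) -> a = 0; heap: [0-4 ALLOC][5-31 FREE]
Op 2: a = realloc(a, 13) -> a = 0; heap: [0-12 ALLOC][13-31 FREE]
Op 3: a = realloc(a, 9) -> a = 0; heap: [0-8 ALLOC][9-31 FREE]
Op 4: a = realloc(a, 1) -> a = 0; heap: [0-0 ALLOC][1-31 FREE]
Op 5: b = malloc(7) -> b = 1; heap: [0-0 ALLOC][1-7 ALLOC][8-31 FREE]
Op 6: free(b) -> (freed b); heap: [0-0 ALLOC][1-31 FREE]
Op 7: c = malloc(1) -> c = 1; heap: [0-0 ALLOC][1-1 ALLOC][2-31 FREE]
free(c): c = 1 -> block [1-1 ALLOC]; mark free, coalesce with adjacent free neighbors -> [0-0 ALLOC][1-31 FREE]

Answer: [0-0 ALLOC][1-31 FREE]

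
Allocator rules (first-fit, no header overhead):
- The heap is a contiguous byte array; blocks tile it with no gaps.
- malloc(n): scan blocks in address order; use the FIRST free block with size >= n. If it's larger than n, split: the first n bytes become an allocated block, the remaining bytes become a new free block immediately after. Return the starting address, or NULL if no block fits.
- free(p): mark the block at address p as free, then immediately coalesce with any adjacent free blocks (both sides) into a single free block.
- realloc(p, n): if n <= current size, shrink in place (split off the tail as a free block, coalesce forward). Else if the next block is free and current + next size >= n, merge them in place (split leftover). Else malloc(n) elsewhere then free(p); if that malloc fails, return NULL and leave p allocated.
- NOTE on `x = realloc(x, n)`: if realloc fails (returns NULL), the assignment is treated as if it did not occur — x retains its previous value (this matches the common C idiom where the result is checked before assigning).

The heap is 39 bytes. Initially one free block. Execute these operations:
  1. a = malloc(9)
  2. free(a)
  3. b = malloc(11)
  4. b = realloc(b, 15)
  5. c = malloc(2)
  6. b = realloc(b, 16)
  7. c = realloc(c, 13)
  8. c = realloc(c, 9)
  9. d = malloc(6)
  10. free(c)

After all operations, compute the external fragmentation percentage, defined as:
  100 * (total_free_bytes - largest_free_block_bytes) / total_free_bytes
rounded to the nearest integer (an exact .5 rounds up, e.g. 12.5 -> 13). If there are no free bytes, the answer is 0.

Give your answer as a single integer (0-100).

Op 1: a = malloc(9) -> a = 0; heap: [0-8 ALLOC][9-38 FREE]
Op 2: free(a) -> (freed a); heap: [0-38 FREE]
Op 3: b = malloc(11) -> b = 0; heap: [0-10 ALLOC][11-38 FREE]
Op 4: b = realloc(b, 15) -> b = 0; heap: [0-14 ALLOC][15-38 FREE]
Op 5: c = malloc(2) -> c = 15; heap: [0-14 ALLOC][15-16 ALLOC][17-38 FREE]
Op 6: b = realloc(b, 16) -> b = 17; heap: [0-14 FREE][15-16 ALLOC][17-32 ALLOC][33-38 FREE]
Op 7: c = realloc(c, 13) -> c = 0; heap: [0-12 ALLOC][13-16 FREE][17-32 ALLOC][33-38 FREE]
Op 8: c = realloc(c, 9) -> c = 0; heap: [0-8 ALLOC][9-16 FREE][17-32 ALLOC][33-38 FREE]
Op 9: d = malloc(6) -> d = 9; heap: [0-8 ALLOC][9-14 ALLOC][15-16 FREE][17-32 ALLOC][33-38 FREE]
Op 10: free(c) -> (freed c); heap: [0-8 FREE][9-14 ALLOC][15-16 FREE][17-32 ALLOC][33-38 FREE]
Free blocks: [9 2 6] total_free=17 largest=9 -> 100*(17-9)/17 = 800/17 ≈ 47.059 -> rounds to 47

Answer: 47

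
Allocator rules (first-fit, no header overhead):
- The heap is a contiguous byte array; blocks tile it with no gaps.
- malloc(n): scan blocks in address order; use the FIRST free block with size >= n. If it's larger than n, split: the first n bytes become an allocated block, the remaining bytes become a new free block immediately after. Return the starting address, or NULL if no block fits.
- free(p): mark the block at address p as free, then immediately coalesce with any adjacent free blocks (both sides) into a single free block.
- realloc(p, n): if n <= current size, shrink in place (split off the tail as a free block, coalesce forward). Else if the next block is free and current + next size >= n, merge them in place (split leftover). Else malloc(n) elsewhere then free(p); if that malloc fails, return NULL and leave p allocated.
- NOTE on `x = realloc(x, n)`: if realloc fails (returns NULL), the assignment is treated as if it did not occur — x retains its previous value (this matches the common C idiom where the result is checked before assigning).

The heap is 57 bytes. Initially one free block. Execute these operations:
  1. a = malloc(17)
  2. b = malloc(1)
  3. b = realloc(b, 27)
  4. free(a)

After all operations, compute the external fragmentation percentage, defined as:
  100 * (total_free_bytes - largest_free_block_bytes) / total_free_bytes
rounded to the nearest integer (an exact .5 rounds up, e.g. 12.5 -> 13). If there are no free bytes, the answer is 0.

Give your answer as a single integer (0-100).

Op 1: a = malloc(17) -> a = 0; heap: [0-16 ALLOC][17-56 FREE]
Op 2: b = malloc(1) -> b = 17; heap: [0-16 ALLOC][17-17 ALLOC][18-56 FREE]
Op 3: b = realloc(b, 27) -> b = 17; heap: [0-16 ALLOC][17-43 ALLOC][44-56 FREE]
Op 4: free(a) -> (freed a); heap: [0-16 FREE][17-43 ALLOC][44-56 FREE]
Free blocks: [17 13] total_free=30 largest=17 -> 100*(30-17)/30 = 1300/30 ≈ 43.333 -> rounds to 43

Answer: 43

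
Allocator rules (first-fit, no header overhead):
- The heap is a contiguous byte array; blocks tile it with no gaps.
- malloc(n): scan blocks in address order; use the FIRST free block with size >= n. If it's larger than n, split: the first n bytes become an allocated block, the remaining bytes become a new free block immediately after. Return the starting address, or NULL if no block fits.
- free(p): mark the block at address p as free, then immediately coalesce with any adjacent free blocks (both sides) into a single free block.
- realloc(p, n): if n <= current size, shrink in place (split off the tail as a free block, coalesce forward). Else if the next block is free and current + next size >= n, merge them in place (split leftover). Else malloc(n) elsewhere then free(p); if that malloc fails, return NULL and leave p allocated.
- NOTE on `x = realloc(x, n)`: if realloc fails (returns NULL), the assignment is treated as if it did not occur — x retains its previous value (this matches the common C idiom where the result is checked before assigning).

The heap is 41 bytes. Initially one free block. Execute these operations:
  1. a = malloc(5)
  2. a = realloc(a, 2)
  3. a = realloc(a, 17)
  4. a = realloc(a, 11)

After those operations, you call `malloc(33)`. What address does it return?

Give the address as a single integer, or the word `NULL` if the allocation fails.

Op 1: a = malloc(5) -> a = 0; heap: [0-4 ALLOC][5-40 FREE]
Op 2: a = realloc(a, 2) -> a = 0; heap: [0-1 ALLOC][2-40 FREE]
Op 3: a = realloc(a, 17) -> a = 0; heap: [0-16 ALLOC][17-40 FREE]
Op 4: a = realloc(a, 11) -> a = 0; heap: [0-10 ALLOC][11-40 FREE]
malloc(33): first-fit scan over [0-10 ALLOC][11-40 FREE] -> NULL

Answer: NULL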